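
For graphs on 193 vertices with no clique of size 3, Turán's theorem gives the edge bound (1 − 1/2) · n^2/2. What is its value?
Turán density bound = (1/2) · 193^2/2 = 37249/4 ≈ 9312.25

Turán's theorem: ex(n, K_{r+1}) is achieved by the complete r-partite Turán graph T(n, r) with parts as balanced as possible, and is at most (1 − 1/r) · n^2/2. For r = 2, n = 193: the density bound is (1/2) · 37249/2 = 37249/4 ≈ 9312.25. The integer-valued extremum is e(T(193, 2)) = 9312, which is strictly less than the density bound 37249/4 since 2 ∤ 193 (the parts of T(193, 2) cannot all be equal).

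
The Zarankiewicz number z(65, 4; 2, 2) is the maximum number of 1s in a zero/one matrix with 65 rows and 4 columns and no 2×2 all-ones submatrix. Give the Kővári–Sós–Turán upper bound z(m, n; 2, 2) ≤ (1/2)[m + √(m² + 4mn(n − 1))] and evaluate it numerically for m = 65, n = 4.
z(65, 4; 2, 2) ≤ (1/2)[65 + √(65² + 4·65·4·3)] = (1/2)[65 + √7345] = 75.3515

Kővári–Sós–Turán: let r_1, ..., r_65 be the row sums and z = Σ r_i the total number of 1s. Each pair of columns can share at most one row with both entries 1 (else a 2×2 all-ones block appears), so Σ_i C(r_i, 2) ≤ C(4, 2) = 6. By convexity Σ_i C(r_i, 2) ≥ 65·C(z/65, 2) = z(z − 65)/(2·65), giving z² − 65z − 65·4·3 ≤ 0 and hence z ≤ (1/2)[65 + √(4225 + 4·780)] = (1/2)[65 + √7345] ≈ (1/2)(65 + 85.703) = 75.3515.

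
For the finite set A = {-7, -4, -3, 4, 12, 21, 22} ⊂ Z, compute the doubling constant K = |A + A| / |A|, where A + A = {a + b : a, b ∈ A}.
K = |A + A| / |A| = 26/7

Enumerate A + A = {a + b : a, b ∈ A}. With |A| = 7, there are |A|^2 = 49 ordered sum pairs; collecting distinct values, A + A = {-14, -11, -10, -8, -7, -6, -3, 0, 1, 5, 8, 9, 14, 15, 16, 17, 18, 19, 24, 25, 26, 33, 34, 42, 43, 44}, so |A + A| = 26. Thus K = 26/7. For comparison, the minimum possible |A + A| over all 7-element sets is 2·7 − 1 = 13 (so min K = 13/7), attained only by arithmetic progressions.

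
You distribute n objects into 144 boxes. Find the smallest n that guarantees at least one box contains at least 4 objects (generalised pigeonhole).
n = (4 − 1)·144 + 1 = 433

By the generalised pigeonhole principle, to guarantee some box contains ≥ r objects we need more than (r − 1) · k objects total. Threshold: n = (r − 1) · k + 1. With r = 4 and k = 144: n = 3 · 144 + 1 = 432 + 1 = 433. For n = 432 = 3 · 144, we can put exactly 3 objects in every box, avoiding 4 in any single one — so 433 is tight.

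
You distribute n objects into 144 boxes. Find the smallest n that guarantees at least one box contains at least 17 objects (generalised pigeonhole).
n = (17 − 1)·144 + 1 = 2305

By the generalised pigeonhole principle, to guarantee some box contains ≥ r objects we need more than (r − 1) · k objects total. Threshold: n = (r − 1) · k + 1. With r = 17 and k = 144: n = 16 · 144 + 1 = 2304 + 1 = 2305. For n = 2304 = 16 · 144, we can put exactly 16 objects in every box, avoiding 17 in any single one — so 2305 is tight.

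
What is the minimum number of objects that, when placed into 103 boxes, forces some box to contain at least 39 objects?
n = (39 − 1)·103 + 1 = 3915

By the generalised pigeonhole principle, to guarantee some box contains ≥ r objects we need more than (r − 1) · k objects total. Threshold: n = (r − 1) · k + 1. With r = 39 and k = 103: n = 38 · 103 + 1 = 3914 + 1 = 3915. For n = 3914 = 38 · 103, we can put exactly 38 objects in every box, avoiding 39 in any single one — so 3915 is tight.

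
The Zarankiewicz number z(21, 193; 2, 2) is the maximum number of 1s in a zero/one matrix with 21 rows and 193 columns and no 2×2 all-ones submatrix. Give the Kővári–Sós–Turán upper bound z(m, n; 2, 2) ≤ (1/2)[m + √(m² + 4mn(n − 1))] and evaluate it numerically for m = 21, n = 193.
z(21, 193; 2, 2) ≤ (1/2)[21 + √(21² + 4·21·193·192)] = (1/2)[21 + √3113145] = 892.7053

Kővári–Sós–Turán: let r_1, ..., r_21 be the row sums and z = Σ r_i the total number of 1s. Each pair of columns can share at most one row with both entries 1 (else a 2×2 all-ones block appears), so Σ_i C(r_i, 2) ≤ C(193, 2) = 18528. By convexity Σ_i C(r_i, 2) ≥ 21·C(z/21, 2) = z(z − 21)/(2·21), giving z² − 21z − 21·193·192 ≤ 0 and hence z ≤ (1/2)[21 + √(441 + 4·778176)] = (1/2)[21 + √3113145] ≈ (1/2)(21 + 1764.4107) = 892.7053.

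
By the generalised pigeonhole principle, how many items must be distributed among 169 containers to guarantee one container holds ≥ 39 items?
n = (39 − 1)·169 + 1 = 6423

By the generalised pigeonhole principle, to guarantee some box contains ≥ r objects we need more than (r − 1) · k objects total. Threshold: n = (r − 1) · k + 1. With r = 39 and k = 169: n = 38 · 169 + 1 = 6422 + 1 = 6423. For n = 6422 = 38 · 169, we can put exactly 38 objects in every box, avoiding 39 in any single one — so 6423 is tight.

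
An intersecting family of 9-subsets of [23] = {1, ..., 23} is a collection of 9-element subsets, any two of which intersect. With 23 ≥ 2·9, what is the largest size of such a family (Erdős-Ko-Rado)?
max |F| = C(22, 8) = 319770

The Erdős-Ko-Rado theorem states: for n ≥ 2k, an intersecting family of k-subsets of an n-element set has size at most C(n − 1, k − 1), with equality for 'star' families {A ⊆ [n] : |A| = k, i ∈ A} (fix an element i). For n = 23, k = 9: C(22, 8) = 319770.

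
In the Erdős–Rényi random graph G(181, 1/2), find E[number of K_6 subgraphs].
E[# K_6] = C(181, 6) · (1/2)^C(6, 2) = 44913567336 / 2^15 = 5614195917/4096 ≈ 1370653.300049

For each 6-subset S of vertices (there are C(181, 6) = 44913567336 such S), let X_S = 1 if S induces a K_6 (all C(6, 2) = 15 edges present). Then P(X_S = 1) = (1/2)^15 = 1/32768. By linearity of expectation, E[# K_6] = C(181, 6) · (1/2)^15 = 44913567336 / 32768 = 5614195917/4096 ≈ 1370653.300049.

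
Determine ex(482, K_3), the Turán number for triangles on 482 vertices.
ex(482, K_3) = ⌊482^2/4⌋ = 58081

Mantel (1907): a triangle-free graph on n vertices has at most ⌊n^2/4⌋ edges, with equality for the complete bipartite graph K_{⌊n/2⌋, ⌈n/2⌉}. For n = 482: ⌊482^2/4⌋ = ⌊232324/4⌋ = 58081. The extremal graph is K_{241, 241}, which has 241·241 = 58081 edges.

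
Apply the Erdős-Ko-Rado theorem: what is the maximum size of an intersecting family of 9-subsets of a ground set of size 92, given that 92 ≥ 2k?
max |F| = C(91, 8) = 84986896995

The Erdős-Ko-Rado theorem states: for n ≥ 2k, an intersecting family of k-subsets of an n-element set has size at most C(n − 1, k − 1), with equality for 'star' families {A ⊆ [n] : |A| = k, i ∈ A} (fix an element i). For n = 92, k = 9: C(91, 8) = 84986896995.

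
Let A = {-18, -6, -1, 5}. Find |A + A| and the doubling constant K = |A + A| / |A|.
K = |A + A| / |A| = 10/4 = 5/2

Enumerate A + A = {a + b : a, b ∈ A}. With |A| = 4, there are |A|^2 = 16 ordered sum pairs; collecting distinct values, A + A = {-36, -24, -19, -13, -12, -7, -2, -1, 4, 10}, so |A + A| = 10. Thus K = 10/4 = 5/2. For comparison, the minimum possible |A + A| over all 4-element sets is 2·4 − 1 = 7 (so min K = 7/4), attained only by arithmetic progressions.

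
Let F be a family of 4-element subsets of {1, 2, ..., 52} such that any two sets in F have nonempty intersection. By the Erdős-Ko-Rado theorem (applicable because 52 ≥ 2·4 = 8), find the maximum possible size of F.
max |F| = C(51, 3) = 20825

The Erdős-Ko-Rado theorem states: for n ≥ 2k, an intersecting family of k-subsets of an n-element set has size at most C(n − 1, k − 1), with equality for 'star' families {A ⊆ [n] : |A| = k, i ∈ A} (fix an element i). For n = 52, k = 4: C(51, 3) = 20825.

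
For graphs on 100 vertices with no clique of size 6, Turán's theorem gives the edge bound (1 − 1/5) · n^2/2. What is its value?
Turán density bound = (4/5) · 100^2/2 = 4000

Turán's theorem: ex(n, K_{r+1}) is achieved by the complete r-partite Turán graph T(n, r) with parts as balanced as possible, and is at most (1 − 1/r) · n^2/2. For r = 5, n = 100: the density bound is (4/5) · 10000/2 = 4000. Since 5 ∣ 100, the Turán graph T(100, 5) has parts of equal size 20, and its edge count e(T(100, 5)) = 4000 attains the density bound exactly.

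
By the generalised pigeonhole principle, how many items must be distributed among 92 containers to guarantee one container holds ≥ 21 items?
n = (21 − 1)·92 + 1 = 1841

By the generalised pigeonhole principle, to guarantee some box contains ≥ r objects we need more than (r − 1) · k objects total. Threshold: n = (r − 1) · k + 1. With r = 21 and k = 92: n = 20 · 92 + 1 = 1840 + 1 = 1841. For n = 1840 = 20 · 92, we can put exactly 20 objects in every box, avoiding 21 in any single one — so 1841 is tight.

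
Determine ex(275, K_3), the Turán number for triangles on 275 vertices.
ex(275, K_3) = ⌊275^2/4⌋ = 18906

Mantel (1907): a triangle-free graph on n vertices has at most ⌊n^2/4⌋ edges, with equality for the complete bipartite graph K_{⌊n/2⌋, ⌈n/2⌉}. For n = 275: ⌊275^2/4⌋ = ⌊75625/4⌋ = 18906. The extremal graph is K_{137, 138}, which has 137·138 = 18906 edges.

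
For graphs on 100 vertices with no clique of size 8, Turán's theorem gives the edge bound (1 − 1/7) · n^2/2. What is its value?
Turán density bound = (6/7) · 100^2/2 = 30000/7 ≈ 4285.7143

Turán's theorem: ex(n, K_{r+1}) is achieved by the complete r-partite Turán graph T(n, r) with parts as balanced as possible, and is at most (1 − 1/r) · n^2/2. For r = 7, n = 100: the density bound is (6/7) · 10000/2 = 30000/7 ≈ 4285.7143. The integer-valued extremum is e(T(100, 7)) = 4285, which is strictly less than the density bound 30000/7 since 7 ∤ 100 (the parts of T(100, 7) cannot all be equal).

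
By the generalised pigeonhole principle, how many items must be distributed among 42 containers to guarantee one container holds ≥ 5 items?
n = (5 − 1)·42 + 1 = 169

By the generalised pigeonhole principle, to guarantee some box contains ≥ r objects we need more than (r − 1) · k objects total. Threshold: n = (r − 1) · k + 1. With r = 5 and k = 42: n = 4 · 42 + 1 = 168 + 1 = 169. For n = 168 = 4 · 42, we can put exactly 4 objects in every box, avoiding 5 in any single one — so 169 is tight.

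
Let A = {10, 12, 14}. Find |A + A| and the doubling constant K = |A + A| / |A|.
K = |A + A| / |A| = 5/3

Enumerate A + A = {a + b : a, b ∈ A}. With |A| = 3, there are |A|^2 = 9 ordered sum pairs; collecting distinct values, A + A = {20, 22, 24, 26, 28}, so |A + A| = 5. Thus K = 5/3. Here |A + A| = 2|A| − 1 = 5, the minimum possible — so K = 5/3 is minimal, which holds iff A is an arithmetic progression.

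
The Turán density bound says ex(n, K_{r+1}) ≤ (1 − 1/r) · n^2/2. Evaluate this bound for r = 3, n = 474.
Turán density bound = (2/3) · 474^2/2 = 74892

Turán's theorem: ex(n, K_{r+1}) is achieved by the complete r-partite Turán graph T(n, r) with parts as balanced as possible, and is at most (1 − 1/r) · n^2/2. For r = 3, n = 474: the density bound is (2/3) · 224676/2 = 74892. Since 3 ∣ 474, the Turán graph T(474, 3) has parts of equal size 158, and its edge count e(T(474, 3)) = 74892 attains the density bound exactly.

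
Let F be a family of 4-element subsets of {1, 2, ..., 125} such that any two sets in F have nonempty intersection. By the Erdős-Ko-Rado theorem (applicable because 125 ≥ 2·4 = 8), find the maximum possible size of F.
max |F| = C(124, 3) = 310124

Erdős-Ko-Rado (1961): when n ≥ 2k, max |F| = C(n−1, k−1). The bound is attained by the star {A : i ∈ A} for any fixed i ∈ [n]. Here C(125−1, 4−1) = C(124, 3) = 310124.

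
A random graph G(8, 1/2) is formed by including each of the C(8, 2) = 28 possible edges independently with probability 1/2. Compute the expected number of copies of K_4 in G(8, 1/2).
E[# K_4] = C(8, 4) · (1/2)^C(4, 2) = 70 / 2^6 = 35/32 = 1.09375

For each 4-subset S of vertices (there are C(8, 4) = 70 such S), let X_S = 1 if S induces a K_4 (all C(4, 2) = 6 edges present). Then P(X_S = 1) = (1/2)^6 = 1/64. By linearity of expectation, E[# K_4] = C(8, 4) · (1/2)^6 = 70 / 64 = 35/32 = 1.09375.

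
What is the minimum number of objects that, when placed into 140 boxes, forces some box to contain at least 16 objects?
n = (16 − 1)·140 + 1 = 2101

By the generalised pigeonhole principle, to guarantee some box contains ≥ r objects we need more than (r − 1) · k objects total. Threshold: n = (r − 1) · k + 1. With r = 16 and k = 140: n = 15 · 140 + 1 = 2100 + 1 = 2101. For n = 2100 = 15 · 140, we can put exactly 15 objects in every box, avoiding 16 in any single one — so 2101 is tight.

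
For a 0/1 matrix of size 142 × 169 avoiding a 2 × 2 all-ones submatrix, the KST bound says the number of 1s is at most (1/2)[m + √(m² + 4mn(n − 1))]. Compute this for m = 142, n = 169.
z(142, 169; 2, 2) ≤ (1/2)[142 + √(142² + 4·142·169·168)] = (1/2)[142 + √16146820] = 2080.1553

Kővári–Sós–Turán: let r_1, ..., r_142 be the row sums and z = Σ r_i the total number of 1s. Each pair of columns can share at most one row with both entries 1 (else a 2×2 all-ones block appears), so Σ_i C(r_i, 2) ≤ C(169, 2) = 14196. By convexity Σ_i C(r_i, 2) ≥ 142·C(z/142, 2) = z(z − 142)/(2·142), giving z² − 142z − 142·169·168 ≤ 0 and hence z ≤ (1/2)[142 + √(20164 + 4·4031664)] = (1/2)[142 + √16146820] ≈ (1/2)(142 + 4018.3106) = 2080.1553.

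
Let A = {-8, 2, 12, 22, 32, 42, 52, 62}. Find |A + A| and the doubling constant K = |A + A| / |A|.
K = |A + A| / |A| = 15/8

Enumerate A + A = {a + b : a, b ∈ A}. With |A| = 8, there are |A|^2 = 64 ordered sum pairs; collecting distinct values, A + A = {-16, -6, 4, 14, 24, 34, 44, 54, 64, 74, 84, 94, 104, 114, 124}, so |A + A| = 15. Thus K = 15/8. Here |A + A| = 2|A| − 1 = 15, the minimum possible — so K = 15/8 is minimal, which holds iff A is an arithmetic progression.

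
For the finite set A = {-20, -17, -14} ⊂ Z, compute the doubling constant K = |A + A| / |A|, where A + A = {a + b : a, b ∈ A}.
K = |A + A| / |A| = 5/3

Enumerate A + A = {a + b : a, b ∈ A}. With |A| = 3, there are |A|^2 = 9 ordered sum pairs; collecting distinct values, A + A = {-40, -37, -34, -31, -28}, so |A + A| = 5. Thus K = 5/3. Here |A + A| = 2|A| − 1 = 5, the minimum possible — so K = 5/3 is minimal, which holds iff A is an arithmetic progression.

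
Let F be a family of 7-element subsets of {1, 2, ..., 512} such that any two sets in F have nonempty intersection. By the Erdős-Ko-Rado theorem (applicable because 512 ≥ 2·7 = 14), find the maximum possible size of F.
max |F| = C(511, 6) = 24010353303937

Erdős-Ko-Rado (1961): when n ≥ 2k, max |F| = C(n−1, k−1). The bound is attained by the star {A : i ∈ A} for any fixed i ∈ [n]. Here C(512−1, 7−1) = C(511, 6) = 24010353303937.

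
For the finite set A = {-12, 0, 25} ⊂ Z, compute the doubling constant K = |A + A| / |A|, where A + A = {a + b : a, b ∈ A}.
K = |A + A| / |A| = 6/3 = 2

Enumerate A + A = {a + b : a, b ∈ A}. With |A| = 3, there are |A|^2 = 9 ordered sum pairs; collecting distinct values, A + A = {-24, -12, 0, 13, 25, 50}, so |A + A| = 6. Thus K = 6/3 = 2. For comparison, the minimum possible |A + A| over all 3-element sets is 2·3 − 1 = 5 (so min K = 5/3), attained only by arithmetic progressions.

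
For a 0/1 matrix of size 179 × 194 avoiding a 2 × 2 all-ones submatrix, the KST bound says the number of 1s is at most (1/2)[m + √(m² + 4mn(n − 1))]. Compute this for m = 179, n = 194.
z(179, 194; 2, 2) ≤ (1/2)[179 + √(179² + 4·179·194·193)] = (1/2)[179 + √26840513] = 2679.8915

Kővári–Sós–Turán: let r_1, ..., r_179 be the row sums and z = Σ r_i the total number of 1s. Each pair of columns can share at most one row with both entries 1 (else a 2×2 all-ones block appears), so Σ_i C(r_i, 2) ≤ C(194, 2) = 18721. By convexity Σ_i C(r_i, 2) ≥ 179·C(z/179, 2) = z(z − 179)/(2·179), giving z² − 179z − 179·194·193 ≤ 0 and hence z ≤ (1/2)[179 + √(32041 + 4·6702118)] = (1/2)[179 + √26840513] ≈ (1/2)(179 + 5180.783) = 2679.8915.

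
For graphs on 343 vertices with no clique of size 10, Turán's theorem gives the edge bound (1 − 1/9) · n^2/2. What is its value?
Turán density bound = (8/9) · 343^2/2 = 470596/9 ≈ 52288.4444

Turán's theorem: ex(n, K_{r+1}) is achieved by the complete r-partite Turán graph T(n, r) with parts as balanced as possible, and is at most (1 − 1/r) · n^2/2. For r = 9, n = 343: the density bound is (8/9) · 117649/2 = 470596/9 ≈ 52288.4444. The integer-valued extremum is e(T(343, 9)) = 52288, which is strictly less than the density bound 470596/9 since 9 ∤ 343 (the parts of T(343, 9) cannot all be equal).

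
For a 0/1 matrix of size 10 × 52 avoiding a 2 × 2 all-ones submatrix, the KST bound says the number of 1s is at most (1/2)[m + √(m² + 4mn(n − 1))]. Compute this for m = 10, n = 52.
z(10, 52; 2, 2) ≤ (1/2)[10 + √(10² + 4·10·52·51)] = (1/2)[10 + √106180] = 167.9264

Kővári–Sós–Turán: let r_1, ..., r_10 be the row sums and z = Σ r_i the total number of 1s. Each pair of columns can share at most one row with both entries 1 (else a 2×2 all-ones block appears), so Σ_i C(r_i, 2) ≤ C(52, 2) = 1326. By convexity Σ_i C(r_i, 2) ≥ 10·C(z/10, 2) = z(z − 10)/(2·10), giving z² − 10z − 10·52·51 ≤ 0 and hence z ≤ (1/2)[10 + √(100 + 4·26520)] = (1/2)[10 + √106180] ≈ (1/2)(10 + 325.8527) = 167.9264.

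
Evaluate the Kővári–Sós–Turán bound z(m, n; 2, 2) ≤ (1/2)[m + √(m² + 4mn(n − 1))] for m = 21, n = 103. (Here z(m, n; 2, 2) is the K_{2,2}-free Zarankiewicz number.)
z(21, 103; 2, 2) ≤ (1/2)[21 + √(21² + 4·21·103·102)] = (1/2)[21 + √882945] = 480.3258

Kővári–Sós–Turán: let r_1, ..., r_21 be the row sums and z = Σ r_i the total number of 1s. Each pair of columns can share at most one row with both entries 1 (else a 2×2 all-ones block appears), so Σ_i C(r_i, 2) ≤ C(103, 2) = 5253. By convexity Σ_i C(r_i, 2) ≥ 21·C(z/21, 2) = z(z − 21)/(2·21), giving z² − 21z − 21·103·102 ≤ 0 and hence z ≤ (1/2)[21 + √(441 + 4·220626)] = (1/2)[21 + √882945] ≈ (1/2)(21 + 939.6515) = 480.3258.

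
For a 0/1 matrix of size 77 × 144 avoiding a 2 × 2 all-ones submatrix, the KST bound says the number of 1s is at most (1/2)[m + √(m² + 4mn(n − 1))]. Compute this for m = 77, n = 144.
z(77, 144; 2, 2) ≤ (1/2)[77 + √(77² + 4·77·144·143)] = (1/2)[77 + √6348265] = 1298.2882

Kővári–Sós–Turán: let r_1, ..., r_77 be the row sums and z = Σ r_i the total number of 1s. Each pair of columns can share at most one row with both entries 1 (else a 2×2 all-ones block appears), so Σ_i C(r_i, 2) ≤ C(144, 2) = 10296. By convexity Σ_i C(r_i, 2) ≥ 77·C(z/77, 2) = z(z − 77)/(2·77), giving z² − 77z − 77·144·143 ≤ 0 and hence z ≤ (1/2)[77 + √(5929 + 4·1585584)] = (1/2)[77 + √6348265] ≈ (1/2)(77 + 2519.5764) = 1298.2882.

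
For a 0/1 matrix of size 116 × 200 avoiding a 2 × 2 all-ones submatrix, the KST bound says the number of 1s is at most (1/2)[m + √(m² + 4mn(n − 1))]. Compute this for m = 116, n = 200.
z(116, 200; 2, 2) ≤ (1/2)[116 + √(116² + 4·116·200·199)] = (1/2)[116 + √18480656] = 2207.4567

Kővári–Sós–Turán: let r_1, ..., r_116 be the row sums and z = Σ r_i the total number of 1s. Each pair of columns can share at most one row with both entries 1 (else a 2×2 all-ones block appears), so Σ_i C(r_i, 2) ≤ C(200, 2) = 19900. By convexity Σ_i C(r_i, 2) ≥ 116·C(z/116, 2) = z(z − 116)/(2·116), giving z² − 116z − 116·200·199 ≤ 0 and hence z ≤ (1/2)[116 + √(13456 + 4·4616800)] = (1/2)[116 + √18480656] ≈ (1/2)(116 + 4298.9134) = 2207.4567.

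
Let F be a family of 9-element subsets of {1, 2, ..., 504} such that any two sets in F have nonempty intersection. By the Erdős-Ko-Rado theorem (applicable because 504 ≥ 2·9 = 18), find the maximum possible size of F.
max |F| = C(503, 8) = 96100768924553350

Erdős-Ko-Rado (1961): when n ≥ 2k, max |F| = C(n−1, k−1). The bound is attained by the star {A : i ∈ A} for any fixed i ∈ [n]. Here C(504−1, 9−1) = C(503, 8) = 96100768924553350.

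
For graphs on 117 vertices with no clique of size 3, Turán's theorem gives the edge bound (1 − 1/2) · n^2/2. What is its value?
Turán density bound = (1/2) · 117^2/2 = 13689/4 ≈ 3422.25

Turán's theorem: ex(n, K_{r+1}) is achieved by the complete r-partite Turán graph T(n, r) with parts as balanced as possible, and is at most (1 − 1/r) · n^2/2. For r = 2, n = 117: the density bound is (1/2) · 13689/2 = 13689/4 ≈ 3422.25. The integer-valued extremum is e(T(117, 2)) = 3422, which is strictly less than the density bound 13689/4 since 2 ∤ 117 (the parts of T(117, 2) cannot all be equal).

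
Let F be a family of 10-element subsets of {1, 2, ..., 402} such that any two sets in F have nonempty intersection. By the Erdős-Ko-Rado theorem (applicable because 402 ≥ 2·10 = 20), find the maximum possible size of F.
max |F| = C(401, 9) = 674945738076676550

Erdős-Ko-Rado (1961): when n ≥ 2k, max |F| = C(n−1, k−1). The bound is attained by the star {A : i ∈ A} for any fixed i ∈ [n]. Here C(402−1, 10−1) = C(401, 9) = 674945738076676550.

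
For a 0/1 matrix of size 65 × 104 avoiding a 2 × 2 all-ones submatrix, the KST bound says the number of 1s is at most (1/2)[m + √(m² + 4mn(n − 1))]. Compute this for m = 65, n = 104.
z(65, 104; 2, 2) ≤ (1/2)[65 + √(65² + 4·65·104·103)] = (1/2)[65 + √2789345] = 867.5666

Kővári–Sós–Turán: let r_1, ..., r_65 be the row sums and z = Σ r_i the total number of 1s. Each pair of columns can share at most one row with both entries 1 (else a 2×2 all-ones block appears), so Σ_i C(r_i, 2) ≤ C(104, 2) = 5356. By convexity Σ_i C(r_i, 2) ≥ 65·C(z/65, 2) = z(z − 65)/(2·65), giving z² − 65z − 65·104·103 ≤ 0 and hence z ≤ (1/2)[65 + √(4225 + 4·696280)] = (1/2)[65 + √2789345] ≈ (1/2)(65 + 1670.1332) = 867.5666.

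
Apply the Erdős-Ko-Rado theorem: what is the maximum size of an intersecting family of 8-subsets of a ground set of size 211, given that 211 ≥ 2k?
max |F| = C(210, 7) = 3230129794320

The Erdős-Ko-Rado theorem states: for n ≥ 2k, an intersecting family of k-subsets of an n-element set has size at most C(n − 1, k − 1), with equality for 'star' families {A ⊆ [n] : |A| = k, i ∈ A} (fix an element i). For n = 211, k = 8: C(210, 7) = 3230129794320.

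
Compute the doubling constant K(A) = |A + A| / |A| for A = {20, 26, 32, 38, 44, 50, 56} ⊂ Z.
K = |A + A| / |A| = 13/7

Enumerate A + A = {a + b : a, b ∈ A}. With |A| = 7, there are |A|^2 = 49 ordered sum pairs; collecting distinct values, A + A = {40, 46, 52, 58, 64, 70, 76, 82, 88, 94, 100, 106, 112}, so |A + A| = 13. Thus K = 13/7. Here |A + A| = 2|A| − 1 = 13, the minimum possible — so K = 13/7 is minimal, which holds iff A is an arithmetic progression.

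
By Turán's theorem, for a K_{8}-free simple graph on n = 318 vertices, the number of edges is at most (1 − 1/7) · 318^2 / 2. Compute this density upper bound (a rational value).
Turán density bound = (6/7) · 318^2/2 = 303372/7 ≈ 43338.8571

Turán's theorem: ex(n, K_{r+1}) is achieved by the complete r-partite Turán graph T(n, r) with parts as balanced as possible, and is at most (1 − 1/r) · n^2/2. For r = 7, n = 318: the density bound is (6/7) · 101124/2 = 303372/7 ≈ 43338.8571. The integer-valued extremum is e(T(318, 7)) = 43338, which is strictly less than the density bound 303372/7 since 7 ∤ 318 (the parts of T(318, 7) cannot all be equal).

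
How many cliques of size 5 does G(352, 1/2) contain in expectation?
E[# K_5] = C(352, 5) · (1/2)^C(5, 2) = 43766442720 / 2^10 = 1367701335/32 = 42740666.71875

For each 5-subset S of vertices (there are C(352, 5) = 43766442720 such S), let X_S = 1 if S induces a K_5 (all C(5, 2) = 10 edges present). Then P(X_S = 1) = (1/2)^10 = 1/1024. By linearity of expectation, E[# K_5] = C(352, 5) · (1/2)^10 = 43766442720 / 1024 = 1367701335/32 = 42740666.71875.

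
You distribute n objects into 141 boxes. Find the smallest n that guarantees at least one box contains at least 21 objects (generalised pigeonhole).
n = (21 − 1)·141 + 1 = 2821

By the generalised pigeonhole principle, to guarantee some box contains ≥ r objects we need more than (r − 1) · k objects total. Threshold: n = (r − 1) · k + 1. With r = 21 and k = 141: n = 20 · 141 + 1 = 2820 + 1 = 2821. For n = 2820 = 20 · 141, we can put exactly 20 objects in every box, avoiding 21 in any single one — so 2821 is tight.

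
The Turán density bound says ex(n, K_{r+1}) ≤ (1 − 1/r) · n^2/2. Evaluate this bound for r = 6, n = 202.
Turán density bound = (5/6) · 202^2/2 = 51005/3 ≈ 17001.6667

Turán's theorem: ex(n, K_{r+1}) is achieved by the complete r-partite Turán graph T(n, r) with parts as balanced as possible, and is at most (1 − 1/r) · n^2/2. For r = 6, n = 202: the density bound is (5/6) · 40804/2 = 51005/3 ≈ 17001.6667. The integer-valued extremum is e(T(202, 6)) = 17001, which is strictly less than the density bound 51005/3 since 6 ∤ 202 (the parts of T(202, 6) cannot all be equal).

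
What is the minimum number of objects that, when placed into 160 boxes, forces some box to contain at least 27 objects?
n = (27 − 1)·160 + 1 = 4161

By the generalised pigeonhole principle, to guarantee some box contains ≥ r objects we need more than (r − 1) · k objects total. Threshold: n = (r − 1) · k + 1. With r = 27 and k = 160: n = 26 · 160 + 1 = 4160 + 1 = 4161. For n = 4160 = 26 · 160, we can put exactly 26 objects in every box, avoiding 27 in any single one — so 4161 is tight.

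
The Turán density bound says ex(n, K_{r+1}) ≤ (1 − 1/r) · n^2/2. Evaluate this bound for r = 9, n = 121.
Turán density bound = (8/9) · 121^2/2 = 58564/9 ≈ 6507.1111

Turán's theorem: ex(n, K_{r+1}) is achieved by the complete r-partite Turán graph T(n, r) with parts as balanced as possible, and is at most (1 − 1/r) · n^2/2. For r = 9, n = 121: the density bound is (8/9) · 14641/2 = 58564/9 ≈ 6507.1111. The integer-valued extremum is e(T(121, 9)) = 6506, which is strictly less than the density bound 58564/9 since 9 ∤ 121 (the parts of T(121, 9) cannot all be equal).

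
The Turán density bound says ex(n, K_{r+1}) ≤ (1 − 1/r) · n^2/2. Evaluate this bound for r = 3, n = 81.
Turán density bound = (2/3) · 81^2/2 = 2187

Turán's theorem: ex(n, K_{r+1}) is achieved by the complete r-partite Turán graph T(n, r) with parts as balanced as possible, and is at most (1 − 1/r) · n^2/2. For r = 3, n = 81: the density bound is (2/3) · 6561/2 = 2187. Since 3 ∣ 81, the Turán graph T(81, 3) has parts of equal size 27, and its edge count e(T(81, 3)) = 2187 attains the density bound exactly.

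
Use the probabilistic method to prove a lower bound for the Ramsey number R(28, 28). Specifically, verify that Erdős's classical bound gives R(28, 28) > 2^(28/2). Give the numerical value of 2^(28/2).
2^(28/2) = 16384; so R(28, 28) > 16384

Colour each edge of K_n uniformly at random with red/blue. The expected number of monochromatic K_28 is C(n, 28) · 2 · 2^(−C(28,2)). If C(n, 28) · 2^(1 − C(28,2)) < 1, then with positive probability no monochromatic K_28 exists, so R(28, 28) > n. The standard estimate C(n, 28) ≤ n^28/28! shows this inequality holds whenever n ≤ 2^(28/2) (since 28! · 2^(C(28,2) − 1) > 2^(28^2/2) ≥ n^28). Hence R(28, 28) > 2^(28/2) = 16384.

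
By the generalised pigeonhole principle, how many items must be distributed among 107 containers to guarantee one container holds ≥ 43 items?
n = (43 − 1)·107 + 1 = 4495

By the generalised pigeonhole principle, to guarantee some box contains ≥ r objects we need more than (r − 1) · k objects total. Threshold: n = (r − 1) · k + 1. With r = 43 and k = 107: n = 42 · 107 + 1 = 4494 + 1 = 4495. For n = 4494 = 42 · 107, we can put exactly 42 objects in every box, avoiding 43 in any single one — so 4495 is tight.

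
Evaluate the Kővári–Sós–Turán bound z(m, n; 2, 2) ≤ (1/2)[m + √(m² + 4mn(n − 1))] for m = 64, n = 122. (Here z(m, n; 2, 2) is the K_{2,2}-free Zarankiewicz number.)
z(64, 122; 2, 2) ≤ (1/2)[64 + √(64² + 4·64·122·121)] = (1/2)[64 + √3783168] = 1004.5184

Kővári–Sós–Turán: let r_1, ..., r_64 be the row sums and z = Σ r_i the total number of 1s. Each pair of columns can share at most one row with both entries 1 (else a 2×2 all-ones block appears), so Σ_i C(r_i, 2) ≤ C(122, 2) = 7381. By convexity Σ_i C(r_i, 2) ≥ 64·C(z/64, 2) = z(z − 64)/(2·64), giving z² − 64z − 64·122·121 ≤ 0 and hence z ≤ (1/2)[64 + √(4096 + 4·944768)] = (1/2)[64 + √3783168] ≈ (1/2)(64 + 1945.0368) = 1004.5184.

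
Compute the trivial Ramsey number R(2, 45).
R(2, 45) = 45

R(2, k) = k for all k ≥ 2: in a 2-colouring of K_k, either some edge is red (a red K_2) or all edges are blue (a blue K_k). And K_{44} coloured all-blue has no blue K_45, so R(2, 45) > 44. Hence R(2, 45) = 45.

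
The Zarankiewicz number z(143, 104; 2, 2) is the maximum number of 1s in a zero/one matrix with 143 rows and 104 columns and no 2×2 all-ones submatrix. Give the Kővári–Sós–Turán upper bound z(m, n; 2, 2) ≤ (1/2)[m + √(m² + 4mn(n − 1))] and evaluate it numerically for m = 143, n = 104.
z(143, 104; 2, 2) ≤ (1/2)[143 + √(143² + 4·143·104·103)] = (1/2)[143 + √6147713] = 1311.2291

Kővári–Sós–Turán: let r_1, ..., r_143 be the row sums and z = Σ r_i the total number of 1s. Each pair of columns can share at most one row with both entries 1 (else a 2×2 all-ones block appears), so Σ_i C(r_i, 2) ≤ C(104, 2) = 5356. By convexity Σ_i C(r_i, 2) ≥ 143·C(z/143, 2) = z(z − 143)/(2·143), giving z² − 143z − 143·104·103 ≤ 0 and hence z ≤ (1/2)[143 + √(20449 + 4·1531816)] = (1/2)[143 + √6147713] ≈ (1/2)(143 + 2479.4582) = 1311.2291.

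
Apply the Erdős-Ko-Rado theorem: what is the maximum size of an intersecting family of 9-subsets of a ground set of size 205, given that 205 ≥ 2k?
max |F| = C(204, 8) = 64739240078535

The Erdős-Ko-Rado theorem states: for n ≥ 2k, an intersecting family of k-subsets of an n-element set has size at most C(n − 1, k − 1), with equality for 'star' families {A ⊆ [n] : |A| = k, i ∈ A} (fix an element i). For n = 205, k = 9: C(204, 8) = 64739240078535.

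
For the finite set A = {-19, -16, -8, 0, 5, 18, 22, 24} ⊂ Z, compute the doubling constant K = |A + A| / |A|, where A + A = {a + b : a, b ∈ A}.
K = |A + A| / |A| = 33/8

Enumerate A + A = {a + b : a, b ∈ A}. With |A| = 8, there are |A|^2 = 64 ordered sum pairs; collecting distinct values, A + A = {-38, -35, -32, -27, -24, -19, -16, -14, -11, -8, -3, -1, 0, 2, 3, 5, 6, 8, 10, 14, 16, 18, 22, 23, 24, 27, 29, 36, 40, 42, 44, 46, 48}, so |A + A| = 33. Thus K = 33/8. For comparison, the minimum possible |A + A| over all 8-element sets is 2·8 − 1 = 15 (so min K = 15/8), attained only by arithmetic progressions.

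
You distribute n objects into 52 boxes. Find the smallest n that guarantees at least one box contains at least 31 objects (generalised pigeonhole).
n = (31 − 1)·52 + 1 = 1561

By the generalised pigeonhole principle, to guarantee some box contains ≥ r objects we need more than (r − 1) · k objects total. Threshold: n = (r − 1) · k + 1. With r = 31 and k = 52: n = 30 · 52 + 1 = 1560 + 1 = 1561. For n = 1560 = 30 · 52, we can put exactly 30 objects in every box, avoiding 31 in any single one — so 1561 is tight.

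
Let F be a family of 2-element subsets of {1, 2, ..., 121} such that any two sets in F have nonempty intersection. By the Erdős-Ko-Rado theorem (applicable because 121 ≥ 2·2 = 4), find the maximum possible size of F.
max |F| = C(120, 1) = 120

Erdős-Ko-Rado (1961): when n ≥ 2k, max |F| = C(n−1, k−1). The bound is attained by the star {A : i ∈ A} for any fixed i ∈ [n]. Here C(121−1, 2−1) = C(120, 1) = 120.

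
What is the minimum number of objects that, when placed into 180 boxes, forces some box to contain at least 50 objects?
n = (50 − 1)·180 + 1 = 8821

By the generalised pigeonhole principle, to guarantee some box contains ≥ r objects we need more than (r − 1) · k objects total. Threshold: n = (r − 1) · k + 1. With r = 50 and k = 180: n = 49 · 180 + 1 = 8820 + 1 = 8821. For n = 8820 = 49 · 180, we can put exactly 49 objects in every box, avoiding 50 in any single one — so 8821 is tight.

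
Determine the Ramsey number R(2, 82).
R(2, 82) = 82

R(2, k) = k for all k ≥ 2: in a 2-colouring of K_k, either some edge is red (a red K_2) or all edges are blue (a blue K_k). And K_{81} coloured all-blue has no blue K_82, so R(2, 82) > 81. Hence R(2, 82) = 82.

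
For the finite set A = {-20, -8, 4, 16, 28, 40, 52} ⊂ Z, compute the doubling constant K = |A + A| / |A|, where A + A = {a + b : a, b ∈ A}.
K = |A + A| / |A| = 13/7

Enumerate A + A = {a + b : a, b ∈ A}. With |A| = 7, there are |A|^2 = 49 ordered sum pairs; collecting distinct values, A + A = {-40, -28, -16, -4, 8, 20, 32, 44, 56, 68, 80, 92, 104}, so |A + A| = 13. Thus K = 13/7. Here |A + A| = 2|A| − 1 = 13, the minimum possible — so K = 13/7 is minimal, which holds iff A is an arithmetic progression.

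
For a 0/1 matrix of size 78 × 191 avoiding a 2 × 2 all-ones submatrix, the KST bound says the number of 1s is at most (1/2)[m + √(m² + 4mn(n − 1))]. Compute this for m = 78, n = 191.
z(78, 191; 2, 2) ≤ (1/2)[78 + √(78² + 4·78·191·190)] = (1/2)[78 + √11328564] = 1721.8966

Kővári–Sós–Turán: let r_1, ..., r_78 be the row sums and z = Σ r_i the total number of 1s. Each pair of columns can share at most one row with both entries 1 (else a 2×2 all-ones block appears), so Σ_i C(r_i, 2) ≤ C(191, 2) = 18145. By convexity Σ_i C(r_i, 2) ≥ 78·C(z/78, 2) = z(z − 78)/(2·78), giving z² − 78z − 78·191·190 ≤ 0 and hence z ≤ (1/2)[78 + √(6084 + 4·2830620)] = (1/2)[78 + √11328564] ≈ (1/2)(78 + 3365.7932) = 1721.8966.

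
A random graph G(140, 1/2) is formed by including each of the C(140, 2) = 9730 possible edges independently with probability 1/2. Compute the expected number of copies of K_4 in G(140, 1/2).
E[# K_4] = C(140, 4) · (1/2)^C(4, 2) = 15329615 / 2^6 = 239525.234375

For each 4-subset S of vertices (there are C(140, 4) = 15329615 such S), let X_S = 1 if S induces a K_4 (all C(4, 2) = 6 edges present). Then P(X_S = 1) = (1/2)^6 = 1/64. By linearity of expectation, E[# K_4] = C(140, 4) · (1/2)^6 = 15329615 / 64 = 239525.234375.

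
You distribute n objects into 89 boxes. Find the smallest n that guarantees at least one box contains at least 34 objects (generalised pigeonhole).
n = (34 − 1)·89 + 1 = 2938

By the generalised pigeonhole principle, to guarantee some box contains ≥ r objects we need more than (r − 1) · k objects total. Threshold: n = (r − 1) · k + 1. With r = 34 and k = 89: n = 33 · 89 + 1 = 2937 + 1 = 2938. For n = 2937 = 33 · 89, we can put exactly 33 objects in every box, avoiding 34 in any single one — so 2938 is tight.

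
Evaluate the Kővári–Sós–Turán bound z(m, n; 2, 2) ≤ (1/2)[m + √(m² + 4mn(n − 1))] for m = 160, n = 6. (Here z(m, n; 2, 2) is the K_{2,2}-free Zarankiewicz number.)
z(160, 6; 2, 2) ≤ (1/2)[160 + √(160² + 4·160·6·5)] = (1/2)[160 + √44800] = 185.8301

Kővári–Sós–Turán: let r_1, ..., r_160 be the row sums and z = Σ r_i the total number of 1s. Each pair of columns can share at most one row with both entries 1 (else a 2×2 all-ones block appears), so Σ_i C(r_i, 2) ≤ C(6, 2) = 15. By convexity Σ_i C(r_i, 2) ≥ 160·C(z/160, 2) = z(z − 160)/(2·160), giving z² − 160z − 160·6·5 ≤ 0 and hence z ≤ (1/2)[160 + √(25600 + 4·4800)] = (1/2)[160 + √44800] ≈ (1/2)(160 + 211.6601) = 185.8301.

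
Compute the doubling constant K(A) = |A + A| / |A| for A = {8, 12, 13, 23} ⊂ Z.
K = |A + A| / |A| = 10/4 = 5/2

Enumerate A + A = {a + b : a, b ∈ A}. With |A| = 4, there are |A|^2 = 16 ordered sum pairs; collecting distinct values, A + A = {16, 20, 21, 24, 25, 26, 31, 35, 36, 46}, so |A + A| = 10. Thus K = 10/4 = 5/2. For comparison, the minimum possible |A + A| over all 4-element sets is 2·4 − 1 = 7 (so min K = 7/4), attained only by arithmetic progressions.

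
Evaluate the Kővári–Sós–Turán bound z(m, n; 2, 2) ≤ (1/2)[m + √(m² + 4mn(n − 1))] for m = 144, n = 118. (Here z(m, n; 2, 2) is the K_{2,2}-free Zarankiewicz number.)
z(144, 118; 2, 2) ≤ (1/2)[144 + √(144² + 4·144·118·117)] = (1/2)[144 + √7972992] = 1483.8244

Kővári–Sós–Turán: let r_1, ..., r_144 be the row sums and z = Σ r_i the total number of 1s. Each pair of columns can share at most one row with both entries 1 (else a 2×2 all-ones block appears), so Σ_i C(r_i, 2) ≤ C(118, 2) = 6903. By convexity Σ_i C(r_i, 2) ≥ 144·C(z/144, 2) = z(z − 144)/(2·144), giving z² − 144z − 144·118·117 ≤ 0 and hence z ≤ (1/2)[144 + √(20736 + 4·1988064)] = (1/2)[144 + √7972992] ≈ (1/2)(144 + 2823.6487) = 1483.8244.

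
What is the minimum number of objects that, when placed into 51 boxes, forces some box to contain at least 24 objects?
n = (24 − 1)·51 + 1 = 1174

By the generalised pigeonhole principle, to guarantee some box contains ≥ r objects we need more than (r − 1) · k objects total. Threshold: n = (r − 1) · k + 1. With r = 24 and k = 51: n = 23 · 51 + 1 = 1173 + 1 = 1174. For n = 1173 = 23 · 51, we can put exactly 23 objects in every box, avoiding 24 in any single one — so 1174 is tight.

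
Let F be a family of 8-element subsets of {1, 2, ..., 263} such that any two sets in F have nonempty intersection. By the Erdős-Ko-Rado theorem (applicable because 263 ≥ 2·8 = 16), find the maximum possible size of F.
max |F| = C(262, 7) = 15508763342592

Erdős-Ko-Rado (1961): when n ≥ 2k, max |F| = C(n−1, k−1). The bound is attained by the star {A : i ∈ A} for any fixed i ∈ [n]. Here C(263−1, 8−1) = C(262, 7) = 15508763342592.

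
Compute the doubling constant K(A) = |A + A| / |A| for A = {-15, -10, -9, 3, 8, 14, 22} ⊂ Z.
K = |A + A| / |A| = 26/7

Enumerate A + A = {a + b : a, b ∈ A}. With |A| = 7, there are |A|^2 = 49 ordered sum pairs; collecting distinct values, A + A = {-30, -25, -24, -20, -19, -18, -12, -7, -6, -2, -1, 4, 5, 6, 7, 11, 12, 13, 16, 17, 22, 25, 28, 30, 36, 44}, so |A + A| = 26. Thus K = 26/7. For comparison, the minimum possible |A + A| over all 7-element sets is 2·7 − 1 = 13 (so min K = 13/7), attained only by arithmetic progressions.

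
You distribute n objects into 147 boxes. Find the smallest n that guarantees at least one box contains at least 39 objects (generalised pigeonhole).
n = (39 − 1)·147 + 1 = 5587

By the generalised pigeonhole principle, to guarantee some box contains ≥ r objects we need more than (r − 1) · k objects total. Threshold: n = (r − 1) · k + 1. With r = 39 and k = 147: n = 38 · 147 + 1 = 5586 + 1 = 5587. For n = 5586 = 38 · 147, we can put exactly 38 objects in every box, avoiding 39 in any single one — so 5587 is tight.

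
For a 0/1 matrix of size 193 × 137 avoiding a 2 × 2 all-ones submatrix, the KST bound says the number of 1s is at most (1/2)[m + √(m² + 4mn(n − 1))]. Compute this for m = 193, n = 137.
z(193, 137; 2, 2) ≤ (1/2)[193 + √(193² + 4·193·137·136)] = (1/2)[193 + √14421153] = 1995.2597

Kővári–Sós–Turán: let r_1, ..., r_193 be the row sums and z = Σ r_i the total number of 1s. Each pair of columns can share at most one row with both entries 1 (else a 2×2 all-ones block appears), so Σ_i C(r_i, 2) ≤ C(137, 2) = 9316. By convexity Σ_i C(r_i, 2) ≥ 193·C(z/193, 2) = z(z − 193)/(2·193), giving z² − 193z − 193·137·136 ≤ 0 and hence z ≤ (1/2)[193 + √(37249 + 4·3595976)] = (1/2)[193 + √14421153] ≈ (1/2)(193 + 3797.5193) = 1995.2597.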